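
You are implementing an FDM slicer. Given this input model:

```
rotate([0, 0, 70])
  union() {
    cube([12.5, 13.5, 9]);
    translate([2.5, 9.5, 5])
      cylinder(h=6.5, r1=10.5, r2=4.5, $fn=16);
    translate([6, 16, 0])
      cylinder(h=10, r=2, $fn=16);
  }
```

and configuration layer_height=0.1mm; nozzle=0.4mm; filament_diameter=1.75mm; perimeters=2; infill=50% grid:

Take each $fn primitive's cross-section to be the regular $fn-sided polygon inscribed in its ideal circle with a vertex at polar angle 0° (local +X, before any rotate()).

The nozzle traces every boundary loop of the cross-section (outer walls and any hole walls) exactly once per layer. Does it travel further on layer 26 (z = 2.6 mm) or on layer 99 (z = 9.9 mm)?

Layer 26 (z = 2.6): the cube (footprint 12.5×13.5) is included at this height (perimeter 52.00 mm); the cone at (2.5, 9.5) is absent (z outside [5, 11.5]); the r=2 cylinder at (6, 16) gives a regular 16-gon of circumradius 2 (constant along its height) (perimeter = 2·16·2.000·sin(180°/16) = 12.49 mm); Merging all regions: the 2 present regions are separate (no shared area or edge), so areas and boundary lengths simply add and each stays a separate island — boundary = 64.49 mm; (whole slice rotated 70° about Z — lengths, areas and connectivity unchanged). So its perimeter = 64.49 mm. Layer 99 (z = 9.9): the cube does not reach this height (z outside [0, 9]); the cone at (2.5, 9.5) (r1=10.5→r2=4.5) has section circumradius 5.977 here — a regular 16-gon (perimeter = 2·16·5.977·sin(180°/16) = 37.31 mm); the r=2 cylinder at (6, 16) contributes a regular 16-gon of circumradius 2 (perimeter = 2·16·2.000·sin(180°/16) = 12.49 mm); Taking the union: the regions partially overlap (shared area 0.77 mm²), so the edge portions inside another operand are dropped and the merged outline is re-measured after clipping — boundary = 45.00 mm; (whole slice rotated 70° about Z — lengths, areas and connectivity unchanged). So its perimeter = 45.00 mm. Layer 26 is larger (64.49 vs 45.00 mm).

layer 26 (z = 2.6 mm)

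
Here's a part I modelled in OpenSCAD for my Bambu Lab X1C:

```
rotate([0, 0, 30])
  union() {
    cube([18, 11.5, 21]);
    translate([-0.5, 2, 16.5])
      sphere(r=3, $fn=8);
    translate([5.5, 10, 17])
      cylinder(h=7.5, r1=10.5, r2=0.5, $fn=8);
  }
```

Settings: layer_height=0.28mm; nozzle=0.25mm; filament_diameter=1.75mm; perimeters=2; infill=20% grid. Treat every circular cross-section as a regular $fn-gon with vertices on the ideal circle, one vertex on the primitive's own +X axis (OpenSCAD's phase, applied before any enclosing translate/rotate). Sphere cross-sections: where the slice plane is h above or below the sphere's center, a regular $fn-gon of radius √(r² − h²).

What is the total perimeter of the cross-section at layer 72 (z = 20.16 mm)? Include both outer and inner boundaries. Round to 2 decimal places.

64.11 mm

At z = 20.16 mm: the cube is present — its section is the full 18×11.5 rectangle (perimeter 59.00 mm); the sphere at (-0.5, 2) is not intersected at this z (|z−center|=3.660 > r=3); the cone at (5.5, 10) contributes a regular 8-gon of circumradius 6.287 (interpolated between r1=10.5 and r2=0.5 at t=0.421) (perimeter = 2·8·6.287·sin(180°/8) = 38.49 mm); Merging all regions: the regions partially overlap (shared area 72.36 mm²), so the edge portions inside another operand are dropped and the merged outline is re-measured after clipping — boundary = 64.11 mm; (whole slice rotated 30° about Z — lengths, areas and connectivity unchanged). Overall, the cross-section is a single solid region. Total boundary length (outer) = 64.11 mm.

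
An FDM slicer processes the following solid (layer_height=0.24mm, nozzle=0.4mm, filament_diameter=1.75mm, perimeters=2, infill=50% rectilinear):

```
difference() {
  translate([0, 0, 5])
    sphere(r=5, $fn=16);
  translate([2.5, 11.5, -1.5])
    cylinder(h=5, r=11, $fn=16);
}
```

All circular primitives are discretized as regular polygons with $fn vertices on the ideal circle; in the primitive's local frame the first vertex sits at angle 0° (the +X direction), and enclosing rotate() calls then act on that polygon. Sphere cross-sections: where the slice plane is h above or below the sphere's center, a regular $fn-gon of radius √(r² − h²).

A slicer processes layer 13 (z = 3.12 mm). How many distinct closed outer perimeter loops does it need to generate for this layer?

At z = 3.12 mm: the sphere: section is a regular 16-gon, circumradius = √(r²−h²) = √(5²−1.88²) = 4.633; the r=11 cylinder at (2.5, 11.5) contributes a regular 16-gon of circumradius 11; Taking the first minus the rest: starting from the r=5 sphere, the r=11 cylinder at (2.5, 11.5) partially overlaps it — only the 21.97 mm² overlap (of its 370.44 mm²) is removed, clipping the outline — 1 connected region. The result has 1 disconnected region.

1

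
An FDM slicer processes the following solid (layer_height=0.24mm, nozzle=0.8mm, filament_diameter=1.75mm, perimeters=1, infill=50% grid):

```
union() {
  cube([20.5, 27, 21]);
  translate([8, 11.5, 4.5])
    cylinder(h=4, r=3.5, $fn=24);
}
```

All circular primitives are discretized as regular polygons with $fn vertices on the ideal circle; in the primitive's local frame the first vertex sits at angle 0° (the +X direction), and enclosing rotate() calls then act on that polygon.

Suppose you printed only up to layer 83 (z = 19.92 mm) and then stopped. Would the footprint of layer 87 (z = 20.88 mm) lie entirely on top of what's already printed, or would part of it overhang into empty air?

Compare the two slices. At z = 19.92: the cube is present — its section is the full 20.5×27 rectangle (area 553.50 mm²); the cylinder at (8, 11.5) is not intersected at this z (z outside [4.5, 8.5]); Merging all regions: only the 20.5×27 cube is present, so the union is just that shape — area = 553.50 mm². At z = 20.88: the 20.5×27 cube contributes its full rectangle (area 553.50 mm²); the cylinder at (8, 11.5) is absent (z outside [4.5, 8.5]); Merging all regions: only the 20.5×27 cube is present, so the union is just that shape — area = 553.50 mm². Checking containment: the cross-section at z = 20.88 is a subset of the cross-section at z = 19.92.

entirely on top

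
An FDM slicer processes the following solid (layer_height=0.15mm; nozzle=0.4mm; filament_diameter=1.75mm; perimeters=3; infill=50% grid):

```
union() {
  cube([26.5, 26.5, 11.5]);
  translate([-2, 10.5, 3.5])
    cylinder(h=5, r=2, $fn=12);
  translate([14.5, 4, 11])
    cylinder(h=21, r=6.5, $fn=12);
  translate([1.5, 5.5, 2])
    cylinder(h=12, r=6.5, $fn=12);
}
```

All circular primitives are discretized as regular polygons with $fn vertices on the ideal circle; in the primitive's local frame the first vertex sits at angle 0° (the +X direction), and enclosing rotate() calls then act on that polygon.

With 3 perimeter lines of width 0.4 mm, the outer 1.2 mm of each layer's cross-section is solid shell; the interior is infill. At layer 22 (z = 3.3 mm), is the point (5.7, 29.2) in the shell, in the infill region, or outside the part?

At z = 3.3 mm: the 26.5×26.5 cube contributes its full rectangle; the cylinder at (-2, 10.5) does not reach this height (z outside [3.5, 8.5]); the cylinder at (14.5, 4) is absent (z outside [11, 32]); the cylinder at (1.5, 5.5): section is a regular 12-gon, circumradius r=6.5; Combining (union): the regions partially overlap (shared area 79.23 mm²), so overlapping operands fuse into one piece — 1 connected region. Overall, the cross-section is a single solid region. The nearest boundary edge runs (0.00, 26.50)→(26.50, 26.50); distance from the point to it = 2.70 mm. The point is not inside any of the regions above, so it lies outside the cross-section (2.70 mm from the nearest boundary).

outside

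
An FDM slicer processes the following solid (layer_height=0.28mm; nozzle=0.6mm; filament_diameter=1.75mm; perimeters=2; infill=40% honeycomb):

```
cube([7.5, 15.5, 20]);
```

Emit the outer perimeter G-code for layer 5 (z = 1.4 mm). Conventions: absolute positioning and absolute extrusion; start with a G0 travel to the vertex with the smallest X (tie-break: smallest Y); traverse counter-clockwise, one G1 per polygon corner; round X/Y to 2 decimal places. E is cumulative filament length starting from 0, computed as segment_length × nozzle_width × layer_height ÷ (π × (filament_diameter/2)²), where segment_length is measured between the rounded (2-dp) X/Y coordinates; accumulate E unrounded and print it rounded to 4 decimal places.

G0 X0.00 Y0.00 Z1.40
G1 X7.50 Y0.00 E0.5238
G1 X7.50 Y15.50 E1.6065
G1 X0.00 Y15.50 E2.1303
G1 X0.00 Y0.00 E3.2129

At z = 1.4 mm: the cube is present — its section is the full 7.5×15.5 rectangle. The outline is a single polygon with 4 vertices. Extrusion per mm of travel: 0.6 × 0.28 / (π × 0.875²) = 0.069846. Accumulating E over each segment gives final E = 3.2129.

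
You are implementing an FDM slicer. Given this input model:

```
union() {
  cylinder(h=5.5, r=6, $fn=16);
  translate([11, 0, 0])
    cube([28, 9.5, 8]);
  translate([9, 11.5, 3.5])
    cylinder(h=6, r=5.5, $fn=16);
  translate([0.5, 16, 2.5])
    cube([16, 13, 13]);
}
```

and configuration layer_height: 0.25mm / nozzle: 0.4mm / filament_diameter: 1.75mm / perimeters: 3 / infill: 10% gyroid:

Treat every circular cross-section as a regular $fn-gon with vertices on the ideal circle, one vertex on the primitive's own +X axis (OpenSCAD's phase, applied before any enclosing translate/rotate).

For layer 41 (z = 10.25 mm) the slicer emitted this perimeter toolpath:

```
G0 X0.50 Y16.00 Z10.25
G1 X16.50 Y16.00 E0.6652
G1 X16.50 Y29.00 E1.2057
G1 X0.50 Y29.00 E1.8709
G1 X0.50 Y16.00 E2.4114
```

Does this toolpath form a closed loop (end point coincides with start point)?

yes

Start point (G0): (0.50, 16.00). End point (last G1): the path returns to the start — closed.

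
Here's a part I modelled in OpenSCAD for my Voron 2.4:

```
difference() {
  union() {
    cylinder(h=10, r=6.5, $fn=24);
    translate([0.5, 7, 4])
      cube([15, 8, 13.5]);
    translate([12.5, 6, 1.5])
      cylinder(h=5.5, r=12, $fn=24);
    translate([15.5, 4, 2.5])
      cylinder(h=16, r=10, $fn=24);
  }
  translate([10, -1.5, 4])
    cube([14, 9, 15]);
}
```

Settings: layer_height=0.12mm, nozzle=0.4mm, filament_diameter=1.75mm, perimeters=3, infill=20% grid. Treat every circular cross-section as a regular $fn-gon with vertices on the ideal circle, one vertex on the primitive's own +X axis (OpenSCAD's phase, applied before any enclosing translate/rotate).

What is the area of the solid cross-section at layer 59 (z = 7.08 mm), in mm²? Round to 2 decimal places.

386.66 mm²

At z = 7.08 mm: the r=6.5 cylinder contributes a regular 24-gon of circumradius 6.5 (area = (24/2)·6.500²·sin(360°/24) = 131.22 mm²); the cube at (0.5, 7) (footprint 15×8) is included at this height (area 120.00 mm²); the cylinder at (12.5, 6) is absent (z outside [1.5, 7]); the cylinder at (15.5, 4): section is a regular 24-gon, circumradius r=10 (area = (24/2)·10.000²·sin(360°/24) = 310.58 mm²); Merging all regions: the regions partially overlap — summed areas 561.80 mm² minus the doubly-counted overlap 49.18 mm² gives 512.63 mm² — area = 512.63 mm²; the cube at (10, -1.5) is present — its section is the full 14×9 rectangle (area 126.00 mm²); After the difference (first − rest): starting from that combined region (512.63 mm²), the 14×9 cube at (10, -1.5) partially overlaps it — only the 125.97 mm² overlap (of its 126.00 mm²) is removed, clipping the outline — area = 386.66 mm². Overall, the cross-section is a single solid region. Net area = 386.66 mm².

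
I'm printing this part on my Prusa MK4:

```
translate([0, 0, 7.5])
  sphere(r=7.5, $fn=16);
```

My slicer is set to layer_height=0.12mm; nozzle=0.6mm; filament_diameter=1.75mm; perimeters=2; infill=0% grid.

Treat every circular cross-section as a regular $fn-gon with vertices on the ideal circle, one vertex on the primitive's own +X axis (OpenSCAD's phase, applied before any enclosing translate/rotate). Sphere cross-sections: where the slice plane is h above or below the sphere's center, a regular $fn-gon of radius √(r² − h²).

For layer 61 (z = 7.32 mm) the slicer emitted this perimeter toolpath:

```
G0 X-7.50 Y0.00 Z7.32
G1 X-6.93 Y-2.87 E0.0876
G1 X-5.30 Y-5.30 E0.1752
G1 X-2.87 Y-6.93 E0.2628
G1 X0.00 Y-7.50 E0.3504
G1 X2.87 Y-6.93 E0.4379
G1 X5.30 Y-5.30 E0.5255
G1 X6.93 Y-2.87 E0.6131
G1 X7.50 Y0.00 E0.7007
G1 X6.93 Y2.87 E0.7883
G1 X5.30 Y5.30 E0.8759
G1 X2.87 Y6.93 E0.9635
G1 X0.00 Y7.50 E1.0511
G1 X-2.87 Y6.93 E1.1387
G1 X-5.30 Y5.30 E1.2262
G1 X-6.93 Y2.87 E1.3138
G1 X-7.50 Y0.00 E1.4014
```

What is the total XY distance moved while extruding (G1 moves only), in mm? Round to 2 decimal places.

Sum the Euclidean lengths of each G1 segment: total = 46.82 mm.

46.82 mm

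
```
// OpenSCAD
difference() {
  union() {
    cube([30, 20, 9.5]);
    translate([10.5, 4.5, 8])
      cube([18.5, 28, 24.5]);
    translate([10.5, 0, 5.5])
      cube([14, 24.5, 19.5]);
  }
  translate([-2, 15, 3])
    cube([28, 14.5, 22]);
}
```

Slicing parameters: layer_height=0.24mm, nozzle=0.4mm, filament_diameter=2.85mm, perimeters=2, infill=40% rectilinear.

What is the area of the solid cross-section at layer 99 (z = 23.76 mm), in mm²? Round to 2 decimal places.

356.25 mm²

At z = 23.76 mm: the cube is absent (z outside [0, 9.5]); the 18.5×28 cube at (10.5, 4.5) contributes its full rectangle (area 518.00 mm²); the 14×24.5 cube at (10.5, 0) contributes its full rectangle (area 343.00 mm²); Taking the union: the regions partially overlap — summed areas 861.00 mm² minus the doubly-counted overlap 280.00 mm² gives 581.00 mm² — area = 581.00 mm²; the 28×14.5 cube at (-2, 15) contributes its full rectangle (area 406.00 mm²); Taking the first minus the rest: starting from that combined region (581.00 mm²), the 28×14.5 cube at (-2, 15) partially overlaps it — only the 224.75 mm² overlap (of its 406.00 mm²) is removed, clipping the outline — area = 356.25 mm². Overall, the cross-section is a single solid region. Net area = 356.25 mm².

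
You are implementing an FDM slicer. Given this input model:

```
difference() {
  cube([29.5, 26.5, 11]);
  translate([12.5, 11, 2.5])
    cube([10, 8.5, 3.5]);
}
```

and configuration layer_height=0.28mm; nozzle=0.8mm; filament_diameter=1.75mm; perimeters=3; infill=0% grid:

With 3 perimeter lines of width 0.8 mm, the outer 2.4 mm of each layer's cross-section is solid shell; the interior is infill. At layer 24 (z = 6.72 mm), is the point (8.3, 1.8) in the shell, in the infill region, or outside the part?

shell

At z = 6.72 mm: the cube is present — its section is the full 29.5×26.5 rectangle; the cube at (12.5, 11) is absent (z outside [2.5, 6]); Taking the first minus the rest: none of the subtracted shapes is present at this height, so the 29.5×26.5 cube is unchanged — 1 connected region. Overall, the cross-section is a single solid region. The nearest boundary edge runs (0.00, 0.00)→(29.50, 0.00); distance from the point to it = 1.80 mm. The point is inside the cross-section, 1.80 mm from the nearest boundary — within the 2.4 mm shell band (3 × 0.8).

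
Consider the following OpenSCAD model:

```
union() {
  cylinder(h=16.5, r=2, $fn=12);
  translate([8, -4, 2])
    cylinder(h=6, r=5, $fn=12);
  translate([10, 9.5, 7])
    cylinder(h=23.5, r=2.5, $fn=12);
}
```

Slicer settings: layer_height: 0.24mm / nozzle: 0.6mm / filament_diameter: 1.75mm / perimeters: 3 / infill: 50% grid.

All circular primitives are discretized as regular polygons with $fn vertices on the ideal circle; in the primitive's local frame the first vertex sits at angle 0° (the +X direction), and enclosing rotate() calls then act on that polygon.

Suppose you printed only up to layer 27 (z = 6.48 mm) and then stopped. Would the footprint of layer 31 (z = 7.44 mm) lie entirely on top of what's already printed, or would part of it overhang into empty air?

part overhangs

Compare the two slices. At z = 6.48: the r=2 cylinder gives a regular 12-gon of circumradius 2 (constant along its height) (area = (12/2)·2.000²·sin(360°/12) = 12.00 mm²); the cylinder at (8, -4): section is a regular 12-gon, circumradius r=5 (area = (12/2)·5.000²·sin(360°/12) = 75.00 mm²); the cylinder at (10, 9.5) is not intersected at this z (z outside [7, 30.5]); Taking the union: the 2 present regions are separate (no shared area or edge), so areas and boundary lengths simply add and each stays a separate island — area = 87.00 mm². At z = 7.44: the r=2 cylinder contributes a regular 12-gon of circumradius 2 (area = (12/2)·2.000²·sin(360°/12) = 12.00 mm²); the cylinder at (8, -4): section is a regular 12-gon, circumradius r=5 (area = (12/2)·5.000²·sin(360°/12) = 75.00 mm²); the r=2.5 cylinder at (10, 9.5) gives a regular 12-gon of circumradius 2.5 (constant along its height) (area = (12/2)·2.500²·sin(360°/12) = 18.75 mm²); Taking the union: the 3 present regions are separate (no shared area or edge), so areas and boundary lengths simply add and each stays a separate island — area = 105.75 mm². Checking containment: at z = 7.44 the cross-section extends beyond the z = 6.48 cross-section by about 18.75 mm².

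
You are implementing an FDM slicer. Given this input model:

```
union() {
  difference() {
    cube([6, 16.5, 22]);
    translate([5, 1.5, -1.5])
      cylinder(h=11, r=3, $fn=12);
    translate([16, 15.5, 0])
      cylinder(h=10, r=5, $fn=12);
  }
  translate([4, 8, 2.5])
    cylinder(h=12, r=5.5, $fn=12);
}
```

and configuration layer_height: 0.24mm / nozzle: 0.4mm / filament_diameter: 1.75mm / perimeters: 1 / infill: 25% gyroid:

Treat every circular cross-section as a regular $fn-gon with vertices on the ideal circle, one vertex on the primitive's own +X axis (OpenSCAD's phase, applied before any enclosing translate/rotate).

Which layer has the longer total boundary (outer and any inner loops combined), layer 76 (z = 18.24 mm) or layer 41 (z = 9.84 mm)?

Layer 76 (z = 18.24): the 6×16.5 cube contributes its full rectangle (perimeter 45.00 mm); the cylinder at (5, 1.5) is absent (z outside [-1.5, 9.5]); the cylinder at (16, 15.5) is not intersected at this z (z outside [0, 10]); Taking the first minus the rest: none of the subtracted shapes is present at this height, so the 6×16.5 cube is unchanged — boundary = 45.00 mm; the cylinder at (4, 8) does not reach this height (z outside [2.5, 14.5]); Taking the union: only that combined region is present, so the union is just that shape — boundary = 45.00 mm. So its perimeter = 45.00 mm. Layer 41 (z = 9.84): the cube is present — its section is the full 6×16.5 rectangle (perimeter 45.00 mm); the cylinder at (5, 1.5) is absent (z outside [-1.5, 9.5]); the r=5 cylinder at (16, 15.5) contributes a regular 12-gon of circumradius 5 (perimeter = 2·12·5.000·sin(180°/12) = 31.06 mm); After the difference (first − rest): starting from the 6×16.5 cube, the r=5 cylinder at (16, 15.5) misses the remaining region (no effect) — boundary = 45.00 mm; the r=5.5 cylinder at (4, 8) gives a regular 12-gon of circumradius 5.5 (constant along its height) (perimeter = 2·12·5.500·sin(180°/12) = 34.16 mm); Taking the union: the regions partially overlap (shared area 59.50 mm²), so the edge portions inside another operand are dropped and the merged outline is re-measured after clipping — boundary = 48.84 mm. So its perimeter = 48.84 mm. Layer 41 is larger (48.84 vs 45.00 mm).

layer 41 (z = 9.84 mm)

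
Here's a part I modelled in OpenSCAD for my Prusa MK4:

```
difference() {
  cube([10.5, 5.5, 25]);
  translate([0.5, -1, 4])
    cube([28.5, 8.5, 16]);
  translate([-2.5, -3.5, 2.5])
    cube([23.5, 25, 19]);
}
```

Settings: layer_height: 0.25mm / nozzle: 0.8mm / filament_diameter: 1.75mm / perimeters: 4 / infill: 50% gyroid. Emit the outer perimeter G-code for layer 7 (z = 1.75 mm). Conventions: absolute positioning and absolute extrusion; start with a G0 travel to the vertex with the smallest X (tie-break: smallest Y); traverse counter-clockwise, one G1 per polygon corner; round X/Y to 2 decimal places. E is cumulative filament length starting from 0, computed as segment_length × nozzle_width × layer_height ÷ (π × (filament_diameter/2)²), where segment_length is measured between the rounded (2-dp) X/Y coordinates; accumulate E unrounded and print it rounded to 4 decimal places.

G0 X0.00 Y0.00 Z1.75
G1 X10.50 Y0.00 E0.8731
G1 X10.50 Y5.50 E1.3304
G1 X0.00 Y5.50 E2.2035
G1 X0.00 Y0.00 E2.6608

At z = 1.75 mm: the cube is present — its section is the full 10.5×5.5 rectangle; the cube at (0.5, -1) does not reach this height (z outside [4, 20]); the cube at (-2.5, -3.5) is absent (z outside [2.5, 21.5]); After the difference (first − rest): none of the subtracted shapes is present at this height, so the 10.5×5.5 cube is unchanged — 1 connected region. The outline is a single polygon with 4 vertices. Extrusion per mm of travel: 0.8 × 0.25 / (π × 0.875²) = 0.083150. Accumulating E over each segment gives final E = 2.6608.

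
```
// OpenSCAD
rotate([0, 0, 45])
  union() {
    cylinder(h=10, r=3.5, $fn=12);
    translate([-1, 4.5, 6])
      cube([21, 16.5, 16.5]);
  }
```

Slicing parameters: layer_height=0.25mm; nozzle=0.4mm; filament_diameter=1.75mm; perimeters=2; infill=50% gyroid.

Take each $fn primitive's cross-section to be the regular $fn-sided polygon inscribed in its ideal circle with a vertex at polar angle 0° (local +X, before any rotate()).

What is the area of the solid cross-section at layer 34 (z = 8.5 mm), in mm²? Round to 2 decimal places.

383.25 mm²

At z = 8.5 mm: the cylinder: section is a regular 12-gon, circumradius r=3.5 (area = (12/2)·3.500²·sin(360°/12) = 36.75 mm²); the cube at (-1, 4.5) is present — its section is the full 21×16.5 rectangle (area 346.50 mm²); Combining (union): the 2 present regions are separate (no shared area or edge), so areas and boundary lengths simply add and each stays a separate island — area = 383.25 mm²; (whole slice rotated 45° about Z — lengths, areas and connectivity unchanged). Overall, the cross-section has 2 separate islands. Net area = 383.25 mm².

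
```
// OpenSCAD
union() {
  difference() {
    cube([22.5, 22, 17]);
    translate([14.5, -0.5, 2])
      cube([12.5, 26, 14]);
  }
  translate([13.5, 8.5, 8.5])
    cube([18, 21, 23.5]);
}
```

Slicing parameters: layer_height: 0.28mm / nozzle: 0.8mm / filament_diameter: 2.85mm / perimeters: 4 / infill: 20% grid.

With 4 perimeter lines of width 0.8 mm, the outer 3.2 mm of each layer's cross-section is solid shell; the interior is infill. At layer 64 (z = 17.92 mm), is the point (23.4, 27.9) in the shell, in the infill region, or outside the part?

At z = 17.92 mm: the cube is absent (z outside [0, 17]); the cube at (14.5, -0.5) does not reach this height (z outside [2, 16]); Subtracting the remaining from the first: the first operand is absent here, so nothing remains; the 18×21 cube at (13.5, 8.5) contributes its full rectangle; Combining (union): only the 18×21 cube at (13.5, 8.5) is present, so the union is just that shape — 1 connected region. Overall, the cross-section is a single solid region. The nearest boundary edge runs (31.50, 29.50)→(13.50, 29.50); distance from the point to it = 1.60 mm. The point is inside the cross-section, 1.60 mm from the nearest boundary — within the 3.2 mm shell band (4 × 0.8).

shell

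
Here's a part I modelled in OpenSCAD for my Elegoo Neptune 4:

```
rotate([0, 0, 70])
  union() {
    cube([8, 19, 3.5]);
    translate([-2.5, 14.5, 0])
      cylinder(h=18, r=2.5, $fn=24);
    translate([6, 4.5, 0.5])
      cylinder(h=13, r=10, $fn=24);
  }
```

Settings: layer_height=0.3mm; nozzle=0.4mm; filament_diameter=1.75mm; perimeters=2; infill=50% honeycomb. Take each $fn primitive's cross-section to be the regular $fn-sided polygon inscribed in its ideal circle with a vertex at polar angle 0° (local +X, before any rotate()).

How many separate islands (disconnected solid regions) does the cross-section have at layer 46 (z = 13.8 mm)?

At z = 13.8 mm: the cube is absent (z outside [0, 3.5]); the r=2.5 cylinder at (-2.5, 14.5) gives a regular 24-gon of circumradius 2.5 (constant along its height); the cylinder at (6, 4.5) does not reach this height (z outside [0.5, 13.5]); Combining (union): only the r=2.5 cylinder at (-2.5, 14.5) is present, so the union is just that shape — 1 connected region; (whole slice rotated 70° about Z — lengths, areas and connectivity unchanged). Overall, the cross-section is a single solid region. Island count = 1.

1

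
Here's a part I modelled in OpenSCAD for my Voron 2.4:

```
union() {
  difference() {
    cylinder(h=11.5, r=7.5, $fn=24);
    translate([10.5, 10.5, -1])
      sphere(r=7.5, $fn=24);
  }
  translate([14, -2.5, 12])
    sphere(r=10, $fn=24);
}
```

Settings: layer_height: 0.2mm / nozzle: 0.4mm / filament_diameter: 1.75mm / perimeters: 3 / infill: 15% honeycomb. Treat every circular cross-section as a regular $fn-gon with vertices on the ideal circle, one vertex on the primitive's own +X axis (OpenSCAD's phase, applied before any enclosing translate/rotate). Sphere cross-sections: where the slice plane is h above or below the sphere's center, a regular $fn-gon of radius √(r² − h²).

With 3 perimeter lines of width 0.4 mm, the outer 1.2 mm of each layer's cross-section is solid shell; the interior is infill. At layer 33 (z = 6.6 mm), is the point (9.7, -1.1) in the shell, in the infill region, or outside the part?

infill

At z = 6.6 mm: the r=7.5 cylinder contributes a regular 24-gon of circumradius 7.5; the sphere at (10.5, 10.5) is not intersected at this z (|z−center|=7.600 > r=7.5); Taking the first minus the rest: none of the subtracted shapes is present at this height, so the r=7.5 cylinder is unchanged — 1 connected region; the r=10 sphere at (14, -2.5) slices to a regular 24-gon of circumradius 8.417 (√(r²−h²) with h=5.4 from center); Taking the union: the regions partially overlap (shared area 7.50 mm²), so overlapping operands fuse into one piece — 1 connected region. Overall, the cross-section is a single solid region. The nearest boundary edge runs (6.50, 3.75)→(7.12, 2.24); distance from the point to it = 4.22 mm. The point is inside the cross-section and 4.22 mm from the nearest boundary — more than the 1.2 mm shell width (3 × 0.4), so it's in the infill interior.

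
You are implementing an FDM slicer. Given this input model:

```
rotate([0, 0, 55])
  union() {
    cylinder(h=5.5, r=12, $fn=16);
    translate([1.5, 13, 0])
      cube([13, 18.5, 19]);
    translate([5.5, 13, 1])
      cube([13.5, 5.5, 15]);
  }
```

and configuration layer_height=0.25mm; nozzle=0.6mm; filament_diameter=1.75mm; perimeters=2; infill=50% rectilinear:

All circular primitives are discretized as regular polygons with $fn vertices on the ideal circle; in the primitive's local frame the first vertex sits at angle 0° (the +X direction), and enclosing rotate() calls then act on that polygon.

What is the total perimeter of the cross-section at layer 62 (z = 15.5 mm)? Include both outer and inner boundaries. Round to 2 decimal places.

At z = 15.5 mm: the cylinder does not reach this height (z outside [0, 5.5]); the cube at (1.5, 13) is present — its section is the full 13×18.5 rectangle (perimeter 63.00 mm); the cube at (5.5, 13) (footprint 13.5×5.5) is included at this height (perimeter 38.00 mm); Merging all regions: the regions partially overlap (shared area 49.50 mm²), so the edge portions inside another operand are dropped and the merged outline is re-measured after clipping — boundary = 72.00 mm; (rotated 55° about Z; rotation is an isometry so areas/perimeters/island counts are preserved). Overall, the cross-section is a single solid region. Total boundary length (outer) = 72.00 mm.

72.00 mm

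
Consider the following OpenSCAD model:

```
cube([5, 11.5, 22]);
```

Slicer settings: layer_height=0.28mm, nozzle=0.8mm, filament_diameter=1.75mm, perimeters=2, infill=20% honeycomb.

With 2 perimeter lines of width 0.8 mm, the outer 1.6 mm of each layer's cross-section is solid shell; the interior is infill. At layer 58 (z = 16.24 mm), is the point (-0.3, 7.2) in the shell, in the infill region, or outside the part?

At z = 16.24 mm: the 5×11.5 cube contributes its full rectangle. Overall, the cross-section is a single solid region. The nearest boundary edge runs (0.00, 11.50)→(0.00, 0.00); distance from the point to it = 0.30 mm. The point is not inside any of the regions above, so it lies outside the cross-section (0.30 mm from the nearest boundary).

outside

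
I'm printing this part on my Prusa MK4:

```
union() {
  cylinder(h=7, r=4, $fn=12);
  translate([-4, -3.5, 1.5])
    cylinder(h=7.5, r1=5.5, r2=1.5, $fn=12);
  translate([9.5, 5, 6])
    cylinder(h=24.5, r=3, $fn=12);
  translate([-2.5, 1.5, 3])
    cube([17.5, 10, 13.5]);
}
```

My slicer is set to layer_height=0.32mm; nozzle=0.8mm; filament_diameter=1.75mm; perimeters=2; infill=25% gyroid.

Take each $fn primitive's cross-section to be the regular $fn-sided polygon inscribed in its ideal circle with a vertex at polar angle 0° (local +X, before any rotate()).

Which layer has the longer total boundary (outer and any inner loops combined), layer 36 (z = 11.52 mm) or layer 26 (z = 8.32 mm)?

Layer 36 (z = 11.52): the cylinder does not reach this height (z outside [0, 7]); the cone at (-4, -3.5) does not reach this height (z outside [1.5, 9]); the cylinder at (9.5, 5): section is a regular 12-gon, circumradius r=3 (perimeter = 2·12·3.000·sin(180°/12) = 18.63 mm); the cube at (-2.5, 1.5) (footprint 17.5×10) is included at this height (perimeter 55.00 mm); Combining (union): the r=3 cylinder at (9.5, 5) lies entirely inside the 17.5×10 cube at (-2.5, 1.5), so the union is just the 17.5×10 cube at (-2.5, 1.5) — boundary = 55.00 mm. So its perimeter = 55.00 mm. Layer 26 (z = 8.32): the cylinder does not reach this height (z outside [0, 7]); the cone at (-4, -3.5) contributes a regular 12-gon of circumradius 1.863 (interpolated between r1=5.5 and r2=1.5 at t=0.909) (perimeter = 2·12·1.863·sin(180°/12) = 11.57 mm); the r=3 cylinder at (9.5, 5) contributes a regular 12-gon of circumradius 3 (perimeter = 2·12·3.000·sin(180°/12) = 18.63 mm); the 17.5×10 cube at (-2.5, 1.5) contributes its full rectangle (perimeter 55.00 mm); Taking the union: the regions partially overlap (shared area 27.00 mm²), so the edge portions inside another operand are dropped and the merged outline is re-measured after clipping — boundary = 66.57 mm. So its perimeter = 66.57 mm. Layer 26 is larger (66.57 vs 55.00 mm).

layer 26 (z = 8.32 mm)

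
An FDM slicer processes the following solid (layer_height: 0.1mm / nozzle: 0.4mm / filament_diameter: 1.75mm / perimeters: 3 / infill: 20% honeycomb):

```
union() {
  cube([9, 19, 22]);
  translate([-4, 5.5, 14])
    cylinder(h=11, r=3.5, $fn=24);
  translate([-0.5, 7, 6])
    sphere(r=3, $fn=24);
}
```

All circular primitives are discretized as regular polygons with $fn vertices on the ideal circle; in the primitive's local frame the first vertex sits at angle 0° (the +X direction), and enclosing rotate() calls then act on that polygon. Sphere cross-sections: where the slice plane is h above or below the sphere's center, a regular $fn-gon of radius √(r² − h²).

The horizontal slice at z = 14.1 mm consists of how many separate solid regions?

At z = 14.1 mm: the cube (footprint 9×19) is included at this height; the cylinder at (-4, 5.5): section is a regular 24-gon, circumradius r=3.5; the sphere at (-0.5, 7) does not reach this height (|z−center|=8.100 > r=3); Merging all regions: the 2 present regions are separate (no shared area or edge), so areas and boundary lengths simply add and each stays a separate island — 2 connected regions. The result has 2 disconnected regions.

2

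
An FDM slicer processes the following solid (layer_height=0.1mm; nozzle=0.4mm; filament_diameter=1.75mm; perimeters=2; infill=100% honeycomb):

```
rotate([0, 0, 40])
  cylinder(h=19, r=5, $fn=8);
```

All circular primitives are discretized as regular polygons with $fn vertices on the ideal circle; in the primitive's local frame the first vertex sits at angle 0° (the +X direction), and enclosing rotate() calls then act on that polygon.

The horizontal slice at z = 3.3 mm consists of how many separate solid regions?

1

At z = 3.3 mm: the cylinder: section is a regular 8-gon, circumradius r=5; (whole slice rotated 40° about Z — lengths, areas and connectivity unchanged). The result has 1 disconnected region.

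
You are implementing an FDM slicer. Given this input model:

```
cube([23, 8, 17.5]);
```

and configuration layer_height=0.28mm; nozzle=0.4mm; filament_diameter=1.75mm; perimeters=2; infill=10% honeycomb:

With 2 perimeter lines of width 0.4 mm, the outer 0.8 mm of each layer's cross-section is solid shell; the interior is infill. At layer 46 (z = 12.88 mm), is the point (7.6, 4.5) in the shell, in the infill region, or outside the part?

At z = 12.88 mm: the 23×8 cube contributes its full rectangle. Overall, the cross-section is a single solid region. The nearest boundary edge runs (23.00, 8.00)→(0.00, 8.00); distance from the point to it = 3.50 mm. The point is inside the cross-section and 3.50 mm from the nearest boundary — more than the 0.8 mm shell width (2 × 0.4), so it's in the infill interior.

infill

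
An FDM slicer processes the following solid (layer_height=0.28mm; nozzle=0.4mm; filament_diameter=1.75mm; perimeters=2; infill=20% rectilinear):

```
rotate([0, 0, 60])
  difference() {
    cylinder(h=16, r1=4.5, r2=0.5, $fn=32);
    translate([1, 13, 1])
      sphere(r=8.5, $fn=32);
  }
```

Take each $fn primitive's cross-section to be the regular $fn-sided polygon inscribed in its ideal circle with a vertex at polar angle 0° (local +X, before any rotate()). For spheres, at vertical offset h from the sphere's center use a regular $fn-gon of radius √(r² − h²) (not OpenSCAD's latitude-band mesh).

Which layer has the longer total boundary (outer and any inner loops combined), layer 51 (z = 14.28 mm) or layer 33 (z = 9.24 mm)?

Layer 51 (z = 14.28): the cone: at t=0.892 of its height the radius interpolates to r₁+(r₂−r₁)t = 0.930, giving a regular 32-gon of that circumradius (perimeter = 2·32·0.930·sin(180°/32) = 5.83 mm); the sphere at (1, 13) is not intersected at this z (|z−center|=13.280 > r=8.5); Subtracting the remaining from the first: none of the subtracted shapes is present at this height, so the cone is unchanged — boundary = 5.83 mm; (whole slice rotated 60° about Z — lengths, areas and connectivity unchanged). So its perimeter = 5.83 mm. Layer 33 (z = 9.24): the cone (r1=4.5→r2=0.5) has section circumradius 2.190 here — a regular 32-gon (perimeter = 2·32·2.190·sin(180°/32) = 13.74 mm); the r=8.5 sphere at (1, 13) slices to a regular 32-gon of circumradius 2.086 (√(r²−h²) with h=8.24 from center) (perimeter = 2·32·2.086·sin(180°/32) = 13.09 mm); Subtracting the remaining from the first: starting from the cone, the r=8.5 sphere at (1, 13) misses the remaining region (no effect) — boundary = 13.74 mm; (rotated 60° about Z; rotation is an isometry so areas/perimeters/island counts are preserved). So its perimeter = 13.74 mm. Layer 33 is larger (13.74 vs 5.83 mm).

layer 33 (z = 9.24 mm)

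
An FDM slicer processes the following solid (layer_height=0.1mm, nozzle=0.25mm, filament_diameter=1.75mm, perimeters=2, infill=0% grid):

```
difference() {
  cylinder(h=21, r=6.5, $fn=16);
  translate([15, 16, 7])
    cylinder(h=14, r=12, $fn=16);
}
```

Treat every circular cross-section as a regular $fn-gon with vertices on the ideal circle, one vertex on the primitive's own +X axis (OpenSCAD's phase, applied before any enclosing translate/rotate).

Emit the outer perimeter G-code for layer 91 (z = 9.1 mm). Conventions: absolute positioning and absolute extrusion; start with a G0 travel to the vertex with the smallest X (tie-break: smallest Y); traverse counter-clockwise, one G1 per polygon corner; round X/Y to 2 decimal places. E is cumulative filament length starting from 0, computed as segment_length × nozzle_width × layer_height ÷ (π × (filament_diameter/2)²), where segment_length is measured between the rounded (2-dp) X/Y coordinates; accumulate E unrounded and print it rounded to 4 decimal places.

At z = 9.1 mm: the r=6.5 cylinder contributes a regular 16-gon of circumradius 6.5; the r=12 cylinder at (15, 16) contributes a regular 16-gon of circumradius 12; After the difference (first − rest): starting from the r=6.5 cylinder, the r=12 cylinder at (15, 16) misses the remaining region (no effect) — 1 connected region. The outline is a single polygon with 16 vertices. Extrusion per mm of travel: 0.25 × 0.1 / (π × 0.875²) = 0.010394. Accumulating E over each segment gives final E = 0.4220.

G0 X-6.50 Y0.00 Z9.10
G1 X-6.01 Y-2.49 E0.0264
G1 X-4.60 Y-4.60 E0.0528
G1 X-2.49 Y-6.01 E0.0791
G1 X0.00 Y-6.50 E0.1055
G1 X2.49 Y-6.01 E0.1319
G1 X4.60 Y-4.60 E0.1583
G1 X6.01 Y-2.49 E0.1846
G1 X6.50 Y0.00 E0.2110
G1 X6.01 Y2.49 E0.2374
G1 X4.60 Y4.60 E0.2638
G1 X2.49 Y6.01 E0.2901
G1 X0.00 Y6.50 E0.3165
G1 X-2.49 Y6.01 E0.3429
G1 X-4.60 Y4.60 E0.3693
G1 X-6.01 Y2.49 E0.3957
G1 X-6.50 Y0.00 E0.4220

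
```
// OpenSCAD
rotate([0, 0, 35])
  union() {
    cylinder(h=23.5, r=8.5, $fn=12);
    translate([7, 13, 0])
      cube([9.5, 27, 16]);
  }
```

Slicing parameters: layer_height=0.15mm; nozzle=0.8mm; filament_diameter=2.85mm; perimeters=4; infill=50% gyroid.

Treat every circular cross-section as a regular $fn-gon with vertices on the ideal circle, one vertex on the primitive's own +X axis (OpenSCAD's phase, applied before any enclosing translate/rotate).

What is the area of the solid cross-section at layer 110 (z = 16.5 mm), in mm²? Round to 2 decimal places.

216.75 mm²

At z = 16.5 mm: the r=8.5 cylinder gives a regular 12-gon of circumradius 8.5 (constant along its height) (area = (12/2)·8.500²·sin(360°/12) = 216.75 mm²); the cube at (7, 13) is absent (z outside [0, 16]); Combining (union): only the r=8.5 cylinder is present, so the union is just that shape — area = 216.75 mm²; (whole slice rotated 35° about Z — lengths, areas and connectivity unchanged). Overall, the cross-section is a single solid region. Net area = 216.75 mm².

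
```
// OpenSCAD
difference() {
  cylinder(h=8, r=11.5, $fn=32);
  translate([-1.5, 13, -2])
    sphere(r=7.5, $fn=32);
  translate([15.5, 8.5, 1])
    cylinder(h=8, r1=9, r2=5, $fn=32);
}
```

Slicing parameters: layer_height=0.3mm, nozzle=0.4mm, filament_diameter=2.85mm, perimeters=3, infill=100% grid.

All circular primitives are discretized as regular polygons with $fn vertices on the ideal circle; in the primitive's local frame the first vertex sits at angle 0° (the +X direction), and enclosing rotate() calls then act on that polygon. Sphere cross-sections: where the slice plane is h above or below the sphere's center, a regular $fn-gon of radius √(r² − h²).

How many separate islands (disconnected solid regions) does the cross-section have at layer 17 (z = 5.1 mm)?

At z = 5.1 mm: the r=11.5 cylinder contributes a regular 32-gon of circumradius 11.5; the r=7.5 sphere at (-1.5, 13) contributes a regular 32-gon of circumradius √(7.5²−7.1²) = 2.417; the cone at (15.5, 8.5) (r1=9→r2=5) has section circumradius 6.950 here — a regular 32-gon; After the difference (first − rest): starting from the r=11.5 cylinder, the r=7.5 sphere at (-1.5, 13) partially overlaps it — only the 1.80 mm² overlap (of its 18.23 mm²) is removed, clipping the outline; the cone at (15.5, 8.5) partially overlaps it — only the 2.34 mm² overlap (of its 150.77 mm²) is removed, clipping the outline — 1 connected region. Overall, the cross-section is a single solid region. Island count = 1.

1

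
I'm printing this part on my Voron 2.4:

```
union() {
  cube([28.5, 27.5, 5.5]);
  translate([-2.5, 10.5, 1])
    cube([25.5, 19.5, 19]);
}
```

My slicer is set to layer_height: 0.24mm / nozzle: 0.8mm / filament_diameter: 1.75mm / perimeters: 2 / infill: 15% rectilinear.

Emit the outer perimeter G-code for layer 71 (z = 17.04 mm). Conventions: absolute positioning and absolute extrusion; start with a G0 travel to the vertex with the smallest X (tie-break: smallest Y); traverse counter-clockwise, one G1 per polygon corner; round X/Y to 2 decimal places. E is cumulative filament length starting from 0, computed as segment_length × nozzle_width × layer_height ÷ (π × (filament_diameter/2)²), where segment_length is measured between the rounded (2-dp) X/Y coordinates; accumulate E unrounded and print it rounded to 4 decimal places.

At z = 17.04 mm: the cube is absent (z outside [0, 5.5]); the cube at (-2.5, 10.5) is present — its section is the full 25.5×19.5 rectangle; Taking the union: only the 25.5×19.5 cube at (-2.5, 10.5) is present, so the union is just that shape — 1 connected region. The outline is a single polygon with 4 vertices. Extrusion per mm of travel: 0.8 × 0.24 / (π × 0.875²) = 0.079824. Accumulating E over each segment gives final E = 7.1842.

G0 X-2.50 Y10.50 Z17.04
G1 X23.00 Y10.50 E2.0355
G1 X23.00 Y30.00 E3.5921
G1 X-2.50 Y30.00 E5.6276
G1 X-2.50 Y10.50 E7.1842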